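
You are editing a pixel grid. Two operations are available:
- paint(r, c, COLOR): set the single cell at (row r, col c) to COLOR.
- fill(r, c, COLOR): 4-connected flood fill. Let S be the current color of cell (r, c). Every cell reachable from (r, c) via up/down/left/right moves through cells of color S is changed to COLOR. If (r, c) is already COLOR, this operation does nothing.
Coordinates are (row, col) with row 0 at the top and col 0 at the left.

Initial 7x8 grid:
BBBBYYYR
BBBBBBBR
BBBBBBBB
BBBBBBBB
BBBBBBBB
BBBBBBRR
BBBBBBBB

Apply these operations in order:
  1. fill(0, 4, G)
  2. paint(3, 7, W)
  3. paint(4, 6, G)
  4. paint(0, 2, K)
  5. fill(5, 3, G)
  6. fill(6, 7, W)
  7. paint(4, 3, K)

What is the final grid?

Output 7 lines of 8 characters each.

After op 1 fill(0,4,G) [3 cells changed]:
BBBBGGGR
BBBBBBBR
BBBBBBBB
BBBBBBBB
BBBBBBBB
BBBBBBRR
BBBBBBBB
After op 2 paint(3,7,W):
BBBBGGGR
BBBBBBBR
BBBBBBBB
BBBBBBBW
BBBBBBBB
BBBBBBRR
BBBBBBBB
After op 3 paint(4,6,G):
BBBBGGGR
BBBBBBBR
BBBBBBBB
BBBBBBBW
BBBBBBGB
BBBBBBRR
BBBBBBBB
After op 4 paint(0,2,K):
BBKBGGGR
BBBBBBBR
BBBBBBBB
BBBBBBBW
BBBBBBGB
BBBBBBRR
BBBBBBBB
After op 5 fill(5,3,G) [45 cells changed]:
GGKGGGGR
GGGGGGGR
GGGGGGGG
GGGGGGGW
GGGGGGGB
GGGGGGRR
GGGGGGGG
After op 6 fill(6,7,W) [49 cells changed]:
WWKWWWWR
WWWWWWWR
WWWWWWWW
WWWWWWWW
WWWWWWWB
WWWWWWRR
WWWWWWWW
After op 7 paint(4,3,K):
WWKWWWWR
WWWWWWWR
WWWWWWWW
WWWWWWWW
WWWKWWWB
WWWWWWRR
WWWWWWWW

Answer: WWKWWWWR
WWWWWWWR
WWWWWWWW
WWWWWWWW
WWWKWWWB
WWWWWWRR
WWWWWWWW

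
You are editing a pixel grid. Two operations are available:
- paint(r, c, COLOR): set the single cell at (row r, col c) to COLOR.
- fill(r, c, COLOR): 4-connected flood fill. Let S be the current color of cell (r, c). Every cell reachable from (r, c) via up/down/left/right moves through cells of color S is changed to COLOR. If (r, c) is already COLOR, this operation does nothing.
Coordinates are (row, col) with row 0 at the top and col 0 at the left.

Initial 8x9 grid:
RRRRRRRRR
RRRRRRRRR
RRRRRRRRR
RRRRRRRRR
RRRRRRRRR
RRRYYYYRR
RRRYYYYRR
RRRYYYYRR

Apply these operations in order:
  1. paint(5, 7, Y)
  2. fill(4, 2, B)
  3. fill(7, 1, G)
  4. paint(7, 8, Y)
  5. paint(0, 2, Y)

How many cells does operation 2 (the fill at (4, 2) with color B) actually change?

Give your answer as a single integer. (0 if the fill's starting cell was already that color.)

Answer: 59

Derivation:
After op 1 paint(5,7,Y):
RRRRRRRRR
RRRRRRRRR
RRRRRRRRR
RRRRRRRRR
RRRRRRRRR
RRRYYYYYR
RRRYYYYRR
RRRYYYYRR
After op 2 fill(4,2,B) [59 cells changed]:
BBBBBBBBB
BBBBBBBBB
BBBBBBBBB
BBBBBBBBB
BBBBBBBBB
BBBYYYYYB
BBBYYYYBB
BBBYYYYBB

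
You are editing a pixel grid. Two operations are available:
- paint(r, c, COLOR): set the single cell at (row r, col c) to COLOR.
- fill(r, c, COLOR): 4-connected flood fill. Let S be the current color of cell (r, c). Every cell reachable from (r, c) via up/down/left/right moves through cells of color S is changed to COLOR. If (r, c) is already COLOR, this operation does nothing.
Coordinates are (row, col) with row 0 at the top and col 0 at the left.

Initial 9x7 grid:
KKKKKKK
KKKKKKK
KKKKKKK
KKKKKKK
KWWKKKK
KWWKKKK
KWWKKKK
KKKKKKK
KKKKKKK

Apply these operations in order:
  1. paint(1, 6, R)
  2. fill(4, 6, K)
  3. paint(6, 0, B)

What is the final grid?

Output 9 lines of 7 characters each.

Answer: KKKKKKK
KKKKKKR
KKKKKKK
KKKKKKK
KWWKKKK
KWWKKKK
BWWKKKK
KKKKKKK
KKKKKKK

Derivation:
After op 1 paint(1,6,R):
KKKKKKK
KKKKKKR
KKKKKKK
KKKKKKK
KWWKKKK
KWWKKKK
KWWKKKK
KKKKKKK
KKKKKKK
After op 2 fill(4,6,K) [0 cells changed]:
KKKKKKK
KKKKKKR
KKKKKKK
KKKKKKK
KWWKKKK
KWWKKKK
KWWKKKK
KKKKKKK
KKKKKKK
After op 3 paint(6,0,B):
KKKKKKK
KKKKKKR
KKKKKKK
KKKKKKK
KWWKKKK
KWWKKKK
BWWKKKK
KKKKKKK
KKKKKKK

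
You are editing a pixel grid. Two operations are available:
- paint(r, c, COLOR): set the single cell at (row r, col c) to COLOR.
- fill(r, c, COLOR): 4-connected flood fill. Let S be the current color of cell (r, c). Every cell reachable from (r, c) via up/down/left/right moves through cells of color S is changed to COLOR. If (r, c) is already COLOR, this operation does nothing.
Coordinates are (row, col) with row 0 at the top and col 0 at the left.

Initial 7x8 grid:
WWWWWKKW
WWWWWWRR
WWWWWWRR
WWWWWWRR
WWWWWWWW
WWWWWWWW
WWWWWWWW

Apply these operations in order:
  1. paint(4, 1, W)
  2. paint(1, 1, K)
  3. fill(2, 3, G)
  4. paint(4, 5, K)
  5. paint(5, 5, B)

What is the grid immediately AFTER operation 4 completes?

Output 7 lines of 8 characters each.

After op 1 paint(4,1,W):
WWWWWKKW
WWWWWWRR
WWWWWWRR
WWWWWWRR
WWWWWWWW
WWWWWWWW
WWWWWWWW
After op 2 paint(1,1,K):
WWWWWKKW
WKWWWWRR
WWWWWWRR
WWWWWWRR
WWWWWWWW
WWWWWWWW
WWWWWWWW
After op 3 fill(2,3,G) [46 cells changed]:
GGGGGKKW
GKGGGGRR
GGGGGGRR
GGGGGGRR
GGGGGGGG
GGGGGGGG
GGGGGGGG
After op 4 paint(4,5,K):
GGGGGKKW
GKGGGGRR
GGGGGGRR
GGGGGGRR
GGGGGKGG
GGGGGGGG
GGGGGGGG

Answer: GGGGGKKW
GKGGGGRR
GGGGGGRR
GGGGGGRR
GGGGGKGG
GGGGGGGG
GGGGGGGG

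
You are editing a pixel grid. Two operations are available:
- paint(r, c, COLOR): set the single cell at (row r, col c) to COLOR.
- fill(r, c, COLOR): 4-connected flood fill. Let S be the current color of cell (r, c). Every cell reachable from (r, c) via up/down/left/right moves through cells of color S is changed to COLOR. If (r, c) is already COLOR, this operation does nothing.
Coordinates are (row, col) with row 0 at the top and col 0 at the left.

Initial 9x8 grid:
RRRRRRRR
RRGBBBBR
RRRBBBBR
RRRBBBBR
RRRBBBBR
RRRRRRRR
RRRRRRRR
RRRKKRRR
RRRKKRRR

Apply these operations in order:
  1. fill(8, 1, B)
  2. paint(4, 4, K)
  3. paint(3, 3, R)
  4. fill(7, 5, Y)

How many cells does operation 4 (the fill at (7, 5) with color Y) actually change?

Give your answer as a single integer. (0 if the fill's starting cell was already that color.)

Answer: 65

Derivation:
After op 1 fill(8,1,B) [51 cells changed]:
BBBBBBBB
BBGBBBBB
BBBBBBBB
BBBBBBBB
BBBBBBBB
BBBBBBBB
BBBBBBBB
BBBKKBBB
BBBKKBBB
After op 2 paint(4,4,K):
BBBBBBBB
BBGBBBBB
BBBBBBBB
BBBBBBBB
BBBBKBBB
BBBBBBBB
BBBBBBBB
BBBKKBBB
BBBKKBBB
After op 3 paint(3,3,R):
BBBBBBBB
BBGBBBBB
BBBBBBBB
BBBRBBBB
BBBBKBBB
BBBBBBBB
BBBBBBBB
BBBKKBBB
BBBKKBBB
After op 4 fill(7,5,Y) [65 cells changed]:
YYYYYYYY
YYGYYYYY
YYYYYYYY
YYYRYYYY
YYYYKYYY
YYYYYYYY
YYYYYYYY
YYYKKYYY
YYYKKYYY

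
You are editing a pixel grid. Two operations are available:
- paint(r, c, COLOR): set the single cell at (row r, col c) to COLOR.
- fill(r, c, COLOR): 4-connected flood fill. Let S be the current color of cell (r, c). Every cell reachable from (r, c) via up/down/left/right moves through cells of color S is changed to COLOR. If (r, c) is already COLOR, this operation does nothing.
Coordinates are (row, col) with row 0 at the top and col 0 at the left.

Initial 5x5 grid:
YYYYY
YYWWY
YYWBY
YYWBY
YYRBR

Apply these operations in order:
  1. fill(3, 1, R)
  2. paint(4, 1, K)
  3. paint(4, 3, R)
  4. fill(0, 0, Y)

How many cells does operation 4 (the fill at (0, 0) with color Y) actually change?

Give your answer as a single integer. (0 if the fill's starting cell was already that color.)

Answer: 18

Derivation:
After op 1 fill(3,1,R) [16 cells changed]:
RRRRR
RRWWR
RRWBR
RRWBR
RRRBR
After op 2 paint(4,1,K):
RRRRR
RRWWR
RRWBR
RRWBR
RKRBR
After op 3 paint(4,3,R):
RRRRR
RRWWR
RRWBR
RRWBR
RKRRR
After op 4 fill(0,0,Y) [18 cells changed]:
YYYYY
YYWWY
YYWBY
YYWBY
YKYYY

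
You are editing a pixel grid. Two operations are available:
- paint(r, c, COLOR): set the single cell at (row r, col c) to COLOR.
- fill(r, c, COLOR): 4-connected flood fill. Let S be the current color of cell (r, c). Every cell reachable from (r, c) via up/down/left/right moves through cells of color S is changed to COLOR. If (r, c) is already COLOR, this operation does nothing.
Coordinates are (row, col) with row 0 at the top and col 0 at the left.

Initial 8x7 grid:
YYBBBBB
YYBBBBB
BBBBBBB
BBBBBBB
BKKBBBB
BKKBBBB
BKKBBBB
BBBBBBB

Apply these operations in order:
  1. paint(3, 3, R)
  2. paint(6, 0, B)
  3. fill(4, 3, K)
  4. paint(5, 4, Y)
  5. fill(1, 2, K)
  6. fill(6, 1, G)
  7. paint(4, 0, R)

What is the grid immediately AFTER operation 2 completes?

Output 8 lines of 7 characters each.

Answer: YYBBBBB
YYBBBBB
BBBBBBB
BBBRBBB
BKKBBBB
BKKBBBB
BKKBBBB
BBBBBBB

Derivation:
After op 1 paint(3,3,R):
YYBBBBB
YYBBBBB
BBBBBBB
BBBRBBB
BKKBBBB
BKKBBBB
BKKBBBB
BBBBBBB
After op 2 paint(6,0,B):
YYBBBBB
YYBBBBB
BBBBBBB
BBBRBBB
BKKBBBB
BKKBBBB
BKKBBBB
BBBBBBB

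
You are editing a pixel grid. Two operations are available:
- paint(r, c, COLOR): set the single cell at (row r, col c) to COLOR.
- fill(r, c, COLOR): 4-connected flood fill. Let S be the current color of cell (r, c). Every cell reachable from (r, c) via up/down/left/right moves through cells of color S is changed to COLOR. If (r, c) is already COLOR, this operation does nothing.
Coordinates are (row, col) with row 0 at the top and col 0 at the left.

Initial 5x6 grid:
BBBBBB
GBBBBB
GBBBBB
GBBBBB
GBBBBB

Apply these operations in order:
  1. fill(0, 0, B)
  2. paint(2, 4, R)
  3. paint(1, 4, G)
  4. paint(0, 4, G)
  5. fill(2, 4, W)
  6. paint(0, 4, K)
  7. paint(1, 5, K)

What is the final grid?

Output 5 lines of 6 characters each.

Answer: BBBBKB
GBBBGK
GBBBWB
GBBBBB
GBBBBB

Derivation:
After op 1 fill(0,0,B) [0 cells changed]:
BBBBBB
GBBBBB
GBBBBB
GBBBBB
GBBBBB
After op 2 paint(2,4,R):
BBBBBB
GBBBBB
GBBBRB
GBBBBB
GBBBBB
After op 3 paint(1,4,G):
BBBBBB
GBBBGB
GBBBRB
GBBBBB
GBBBBB
After op 4 paint(0,4,G):
BBBBGB
GBBBGB
GBBBRB
GBBBBB
GBBBBB
After op 5 fill(2,4,W) [1 cells changed]:
BBBBGB
GBBBGB
GBBBWB
GBBBBB
GBBBBB
After op 6 paint(0,4,K):
BBBBKB
GBBBGB
GBBBWB
GBBBBB
GBBBBB
After op 7 paint(1,5,K):
BBBBKB
GBBBGK
GBBBWB
GBBBBB
GBBBBB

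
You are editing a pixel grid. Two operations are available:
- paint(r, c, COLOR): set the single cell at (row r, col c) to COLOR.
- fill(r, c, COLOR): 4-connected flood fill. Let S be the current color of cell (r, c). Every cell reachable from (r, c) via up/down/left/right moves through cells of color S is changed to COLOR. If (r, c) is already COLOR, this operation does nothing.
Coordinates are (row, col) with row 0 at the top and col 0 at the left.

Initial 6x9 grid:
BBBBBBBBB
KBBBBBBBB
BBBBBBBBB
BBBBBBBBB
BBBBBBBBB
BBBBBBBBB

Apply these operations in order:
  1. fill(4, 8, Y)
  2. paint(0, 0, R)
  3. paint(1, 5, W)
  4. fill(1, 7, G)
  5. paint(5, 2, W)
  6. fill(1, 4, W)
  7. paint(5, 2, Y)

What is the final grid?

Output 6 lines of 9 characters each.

Answer: RWWWWWWWW
KWWWWWWWW
WWWWWWWWW
WWWWWWWWW
WWWWWWWWW
WWYWWWWWW

Derivation:
After op 1 fill(4,8,Y) [53 cells changed]:
YYYYYYYYY
KYYYYYYYY
YYYYYYYYY
YYYYYYYYY
YYYYYYYYY
YYYYYYYYY
After op 2 paint(0,0,R):
RYYYYYYYY
KYYYYYYYY
YYYYYYYYY
YYYYYYYYY
YYYYYYYYY
YYYYYYYYY
After op 3 paint(1,5,W):
RYYYYYYYY
KYYYYWYYY
YYYYYYYYY
YYYYYYYYY
YYYYYYYYY
YYYYYYYYY
After op 4 fill(1,7,G) [51 cells changed]:
RGGGGGGGG
KGGGGWGGG
GGGGGGGGG
GGGGGGGGG
GGGGGGGGG
GGGGGGGGG
After op 5 paint(5,2,W):
RGGGGGGGG
KGGGGWGGG
GGGGGGGGG
GGGGGGGGG
GGGGGGGGG
GGWGGGGGG
After op 6 fill(1,4,W) [50 cells changed]:
RWWWWWWWW
KWWWWWWWW
WWWWWWWWW
WWWWWWWWW
WWWWWWWWW
WWWWWWWWW
After op 7 paint(5,2,Y):
RWWWWWWWW
KWWWWWWWW
WWWWWWWWW
WWWWWWWWW
WWWWWWWWW
WWYWWWWWW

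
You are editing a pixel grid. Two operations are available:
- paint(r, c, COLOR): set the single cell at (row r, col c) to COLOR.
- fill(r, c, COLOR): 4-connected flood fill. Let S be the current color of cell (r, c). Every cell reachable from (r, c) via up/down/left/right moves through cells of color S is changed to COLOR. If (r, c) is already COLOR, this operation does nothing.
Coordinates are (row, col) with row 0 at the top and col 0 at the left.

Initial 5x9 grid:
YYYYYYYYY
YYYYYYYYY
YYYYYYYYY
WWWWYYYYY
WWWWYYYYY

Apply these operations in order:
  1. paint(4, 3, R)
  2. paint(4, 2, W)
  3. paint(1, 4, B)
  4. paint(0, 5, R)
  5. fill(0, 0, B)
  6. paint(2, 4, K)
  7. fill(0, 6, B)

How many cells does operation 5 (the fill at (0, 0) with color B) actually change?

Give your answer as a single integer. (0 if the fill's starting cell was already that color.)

Answer: 35

Derivation:
After op 1 paint(4,3,R):
YYYYYYYYY
YYYYYYYYY
YYYYYYYYY
WWWWYYYYY
WWWRYYYYY
After op 2 paint(4,2,W):
YYYYYYYYY
YYYYYYYYY
YYYYYYYYY
WWWWYYYYY
WWWRYYYYY
After op 3 paint(1,4,B):
YYYYYYYYY
YYYYBYYYY
YYYYYYYYY
WWWWYYYYY
WWWRYYYYY
After op 4 paint(0,5,R):
YYYYYRYYY
YYYYBYYYY
YYYYYYYYY
WWWWYYYYY
WWWRYYYYY
After op 5 fill(0,0,B) [35 cells changed]:
BBBBBRBBB
BBBBBBBBB
BBBBBBBBB
WWWWBBBBB
WWWRBBBBB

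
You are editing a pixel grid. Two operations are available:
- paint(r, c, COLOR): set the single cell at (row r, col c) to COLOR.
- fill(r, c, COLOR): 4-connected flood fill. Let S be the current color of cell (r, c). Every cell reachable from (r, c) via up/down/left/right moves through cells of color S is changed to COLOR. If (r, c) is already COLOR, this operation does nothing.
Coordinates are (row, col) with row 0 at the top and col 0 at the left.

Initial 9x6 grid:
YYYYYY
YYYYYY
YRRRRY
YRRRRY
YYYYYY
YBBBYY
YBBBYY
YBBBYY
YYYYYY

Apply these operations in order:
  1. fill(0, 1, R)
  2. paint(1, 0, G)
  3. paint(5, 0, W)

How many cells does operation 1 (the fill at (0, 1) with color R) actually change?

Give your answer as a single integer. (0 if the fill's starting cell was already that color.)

Answer: 37

Derivation:
After op 1 fill(0,1,R) [37 cells changed]:
RRRRRR
RRRRRR
RRRRRR
RRRRRR
RRRRRR
RBBBRR
RBBBRR
RBBBRR
RRRRRR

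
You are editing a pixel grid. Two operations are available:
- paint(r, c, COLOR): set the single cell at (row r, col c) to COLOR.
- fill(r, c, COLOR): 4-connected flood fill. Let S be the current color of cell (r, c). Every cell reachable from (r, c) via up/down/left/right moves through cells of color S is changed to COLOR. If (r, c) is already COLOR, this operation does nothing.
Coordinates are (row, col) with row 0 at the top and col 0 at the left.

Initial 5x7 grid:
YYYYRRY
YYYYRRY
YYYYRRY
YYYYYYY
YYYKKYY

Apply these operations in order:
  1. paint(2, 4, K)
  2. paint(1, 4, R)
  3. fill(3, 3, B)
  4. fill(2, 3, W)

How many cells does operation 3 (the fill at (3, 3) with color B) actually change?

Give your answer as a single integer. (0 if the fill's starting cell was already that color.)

After op 1 paint(2,4,K):
YYYYRRY
YYYYRRY
YYYYKRY
YYYYYYY
YYYKKYY
After op 2 paint(1,4,R):
YYYYRRY
YYYYRRY
YYYYKRY
YYYYYYY
YYYKKYY
After op 3 fill(3,3,B) [27 cells changed]:
BBBBRRB
BBBBRRB
BBBBKRB
BBBBBBB
BBBKKBB

Answer: 27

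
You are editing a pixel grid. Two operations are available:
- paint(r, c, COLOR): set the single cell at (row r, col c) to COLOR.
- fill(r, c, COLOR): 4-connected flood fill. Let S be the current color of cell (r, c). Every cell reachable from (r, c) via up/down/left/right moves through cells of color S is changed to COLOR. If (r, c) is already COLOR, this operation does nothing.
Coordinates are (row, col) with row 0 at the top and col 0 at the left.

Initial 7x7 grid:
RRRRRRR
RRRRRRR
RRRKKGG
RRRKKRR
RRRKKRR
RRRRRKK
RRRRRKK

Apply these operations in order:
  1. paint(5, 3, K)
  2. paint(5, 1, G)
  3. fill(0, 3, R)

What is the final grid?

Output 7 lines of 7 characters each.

After op 1 paint(5,3,K):
RRRRRRR
RRRRRRR
RRRKKGG
RRRKKRR
RRRKKRR
RRRKRKK
RRRRRKK
After op 2 paint(5,1,G):
RRRRRRR
RRRRRRR
RRRKKGG
RRRKKRR
RRRKKRR
RGRKRKK
RRRRRKK
After op 3 fill(0,3,R) [0 cells changed]:
RRRRRRR
RRRRRRR
RRRKKGG
RRRKKRR
RRRKKRR
RGRKRKK
RRRRRKK

Answer: RRRRRRR
RRRRRRR
RRRKKGG
RRRKKRR
RRRKKRR
RGRKRKK
RRRRRKK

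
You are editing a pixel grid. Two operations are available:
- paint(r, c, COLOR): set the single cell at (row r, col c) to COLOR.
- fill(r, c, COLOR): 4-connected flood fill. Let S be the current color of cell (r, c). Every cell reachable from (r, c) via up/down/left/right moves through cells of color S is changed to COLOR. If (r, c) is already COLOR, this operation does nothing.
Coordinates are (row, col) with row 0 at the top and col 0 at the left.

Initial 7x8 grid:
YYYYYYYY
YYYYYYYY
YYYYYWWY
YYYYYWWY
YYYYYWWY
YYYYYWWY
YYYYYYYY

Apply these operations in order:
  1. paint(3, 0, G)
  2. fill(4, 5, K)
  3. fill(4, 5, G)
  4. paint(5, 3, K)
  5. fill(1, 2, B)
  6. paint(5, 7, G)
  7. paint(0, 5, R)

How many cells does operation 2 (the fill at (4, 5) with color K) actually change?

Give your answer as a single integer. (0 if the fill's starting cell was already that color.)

After op 1 paint(3,0,G):
YYYYYYYY
YYYYYYYY
YYYYYWWY
GYYYYWWY
YYYYYWWY
YYYYYWWY
YYYYYYYY
After op 2 fill(4,5,K) [8 cells changed]:
YYYYYYYY
YYYYYYYY
YYYYYKKY
GYYYYKKY
YYYYYKKY
YYYYYKKY
YYYYYYYY

Answer: 8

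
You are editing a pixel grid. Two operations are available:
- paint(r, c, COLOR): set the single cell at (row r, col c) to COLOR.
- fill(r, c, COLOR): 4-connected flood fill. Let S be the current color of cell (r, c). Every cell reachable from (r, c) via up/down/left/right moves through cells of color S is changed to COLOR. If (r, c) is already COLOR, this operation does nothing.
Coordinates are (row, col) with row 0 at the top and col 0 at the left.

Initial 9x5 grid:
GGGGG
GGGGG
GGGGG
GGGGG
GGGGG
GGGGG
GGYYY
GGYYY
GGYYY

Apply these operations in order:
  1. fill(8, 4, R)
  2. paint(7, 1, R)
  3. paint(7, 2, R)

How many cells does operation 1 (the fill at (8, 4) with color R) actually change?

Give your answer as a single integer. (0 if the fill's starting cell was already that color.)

Answer: 9

Derivation:
After op 1 fill(8,4,R) [9 cells changed]:
GGGGG
GGGGG
GGGGG
GGGGG
GGGGG
GGGGG
GGRRR
GGRRR
GGRRR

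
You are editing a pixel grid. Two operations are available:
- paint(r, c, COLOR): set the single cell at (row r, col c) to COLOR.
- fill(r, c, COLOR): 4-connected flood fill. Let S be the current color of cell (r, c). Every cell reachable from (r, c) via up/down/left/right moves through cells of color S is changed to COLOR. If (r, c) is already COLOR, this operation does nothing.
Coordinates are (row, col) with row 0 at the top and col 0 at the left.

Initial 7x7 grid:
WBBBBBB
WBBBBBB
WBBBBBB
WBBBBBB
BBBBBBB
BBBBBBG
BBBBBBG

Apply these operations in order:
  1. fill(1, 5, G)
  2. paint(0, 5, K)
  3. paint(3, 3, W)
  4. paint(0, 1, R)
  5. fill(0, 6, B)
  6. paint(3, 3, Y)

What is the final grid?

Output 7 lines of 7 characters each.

Answer: WRBBBKB
WBBBBBB
WBBBBBB
WBBYBBB
BBBBBBB
BBBBBBB
BBBBBBB

Derivation:
After op 1 fill(1,5,G) [43 cells changed]:
WGGGGGG
WGGGGGG
WGGGGGG
WGGGGGG
GGGGGGG
GGGGGGG
GGGGGGG
After op 2 paint(0,5,K):
WGGGGKG
WGGGGGG
WGGGGGG
WGGGGGG
GGGGGGG
GGGGGGG
GGGGGGG
After op 3 paint(3,3,W):
WGGGGKG
WGGGGGG
WGGGGGG
WGGWGGG
GGGGGGG
GGGGGGG
GGGGGGG
After op 4 paint(0,1,R):
WRGGGKG
WGGGGGG
WGGGGGG
WGGWGGG
GGGGGGG
GGGGGGG
GGGGGGG
After op 5 fill(0,6,B) [42 cells changed]:
WRBBBKB
WBBBBBB
WBBBBBB
WBBWBBB
BBBBBBB
BBBBBBB
BBBBBBB
After op 6 paint(3,3,Y):
WRBBBKB
WBBBBBB
WBBBBBB
WBBYBBB
BBBBBBB
BBBBBBB
BBBBBBB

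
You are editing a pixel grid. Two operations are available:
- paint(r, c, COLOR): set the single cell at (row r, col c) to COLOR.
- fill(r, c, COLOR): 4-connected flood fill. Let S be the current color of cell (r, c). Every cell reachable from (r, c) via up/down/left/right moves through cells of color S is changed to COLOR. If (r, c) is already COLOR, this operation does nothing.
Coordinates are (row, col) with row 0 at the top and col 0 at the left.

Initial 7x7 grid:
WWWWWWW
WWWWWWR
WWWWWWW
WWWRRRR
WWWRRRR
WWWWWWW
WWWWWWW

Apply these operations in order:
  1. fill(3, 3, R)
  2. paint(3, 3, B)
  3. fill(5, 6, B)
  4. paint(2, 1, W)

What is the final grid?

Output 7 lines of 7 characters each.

Answer: BBBBBBB
BBBBBBR
BWBBBBB
BBBBRRR
BBBRRRR
BBBBBBB
BBBBBBB

Derivation:
After op 1 fill(3,3,R) [0 cells changed]:
WWWWWWW
WWWWWWR
WWWWWWW
WWWRRRR
WWWRRRR
WWWWWWW
WWWWWWW
After op 2 paint(3,3,B):
WWWWWWW
WWWWWWR
WWWWWWW
WWWBRRR
WWWRRRR
WWWWWWW
WWWWWWW
After op 3 fill(5,6,B) [40 cells changed]:
BBBBBBB
BBBBBBR
BBBBBBB
BBBBRRR
BBBRRRR
BBBBBBB
BBBBBBB
After op 4 paint(2,1,W):
BBBBBBB
BBBBBBR
BWBBBBB
BBBBRRR
BBBRRRR
BBBBBBB
BBBBBBB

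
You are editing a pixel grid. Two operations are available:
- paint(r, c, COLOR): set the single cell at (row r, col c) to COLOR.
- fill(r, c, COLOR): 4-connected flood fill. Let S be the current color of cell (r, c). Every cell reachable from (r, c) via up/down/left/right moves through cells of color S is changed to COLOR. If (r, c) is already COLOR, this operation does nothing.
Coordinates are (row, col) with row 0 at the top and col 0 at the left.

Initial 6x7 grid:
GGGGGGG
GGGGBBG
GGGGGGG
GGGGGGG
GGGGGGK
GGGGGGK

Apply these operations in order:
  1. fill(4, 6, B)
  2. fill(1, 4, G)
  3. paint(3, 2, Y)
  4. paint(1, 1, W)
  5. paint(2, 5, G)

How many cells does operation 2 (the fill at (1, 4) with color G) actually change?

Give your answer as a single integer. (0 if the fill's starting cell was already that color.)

After op 1 fill(4,6,B) [2 cells changed]:
GGGGGGG
GGGGBBG
GGGGGGG
GGGGGGG
GGGGGGB
GGGGGGB
After op 2 fill(1,4,G) [2 cells changed]:
GGGGGGG
GGGGGGG
GGGGGGG
GGGGGGG
GGGGGGB
GGGGGGB

Answer: 2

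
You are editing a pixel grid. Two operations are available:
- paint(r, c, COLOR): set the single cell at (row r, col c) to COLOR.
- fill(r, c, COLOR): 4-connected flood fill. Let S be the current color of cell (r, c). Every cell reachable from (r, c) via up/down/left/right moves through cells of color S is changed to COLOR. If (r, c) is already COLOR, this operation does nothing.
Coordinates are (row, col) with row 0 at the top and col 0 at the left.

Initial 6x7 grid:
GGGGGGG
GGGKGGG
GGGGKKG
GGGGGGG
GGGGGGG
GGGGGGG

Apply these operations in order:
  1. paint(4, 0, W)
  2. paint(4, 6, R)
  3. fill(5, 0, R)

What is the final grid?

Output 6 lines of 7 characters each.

After op 1 paint(4,0,W):
GGGGGGG
GGGKGGG
GGGGKKG
GGGGGGG
WGGGGGG
GGGGGGG
After op 2 paint(4,6,R):
GGGGGGG
GGGKGGG
GGGGKKG
GGGGGGG
WGGGGGR
GGGGGGG
After op 3 fill(5,0,R) [37 cells changed]:
RRRRRRR
RRRKRRR
RRRRKKR
RRRRRRR
WRRRRRR
RRRRRRR

Answer: RRRRRRR
RRRKRRR
RRRRKKR
RRRRRRR
WRRRRRR
RRRRRRR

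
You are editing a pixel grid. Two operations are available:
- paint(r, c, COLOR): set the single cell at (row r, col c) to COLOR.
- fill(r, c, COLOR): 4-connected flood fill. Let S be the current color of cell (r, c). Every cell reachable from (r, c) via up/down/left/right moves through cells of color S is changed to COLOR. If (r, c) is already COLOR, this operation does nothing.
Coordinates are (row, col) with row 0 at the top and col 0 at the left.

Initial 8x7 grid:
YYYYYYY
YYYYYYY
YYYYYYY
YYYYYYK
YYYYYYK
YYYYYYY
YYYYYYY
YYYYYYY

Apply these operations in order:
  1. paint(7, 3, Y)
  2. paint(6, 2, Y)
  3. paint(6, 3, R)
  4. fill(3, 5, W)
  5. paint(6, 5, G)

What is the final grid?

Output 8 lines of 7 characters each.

Answer: WWWWWWW
WWWWWWW
WWWWWWW
WWWWWWK
WWWWWWK
WWWWWWW
WWWRWGW
WWWWWWW

Derivation:
After op 1 paint(7,3,Y):
YYYYYYY
YYYYYYY
YYYYYYY
YYYYYYK
YYYYYYK
YYYYYYY
YYYYYYY
YYYYYYY
After op 2 paint(6,2,Y):
YYYYYYY
YYYYYYY
YYYYYYY
YYYYYYK
YYYYYYK
YYYYYYY
YYYYYYY
YYYYYYY
After op 3 paint(6,3,R):
YYYYYYY
YYYYYYY
YYYYYYY
YYYYYYK
YYYYYYK
YYYYYYY
YYYRYYY
YYYYYYY
After op 4 fill(3,5,W) [53 cells changed]:
WWWWWWW
WWWWWWW
WWWWWWW
WWWWWWK
WWWWWWK
WWWWWWW
WWWRWWW
WWWWWWW
After op 5 paint(6,5,G):
WWWWWWW
WWWWWWW
WWWWWWW
WWWWWWK
WWWWWWK
WWWWWWW
WWWRWGW
WWWWWWW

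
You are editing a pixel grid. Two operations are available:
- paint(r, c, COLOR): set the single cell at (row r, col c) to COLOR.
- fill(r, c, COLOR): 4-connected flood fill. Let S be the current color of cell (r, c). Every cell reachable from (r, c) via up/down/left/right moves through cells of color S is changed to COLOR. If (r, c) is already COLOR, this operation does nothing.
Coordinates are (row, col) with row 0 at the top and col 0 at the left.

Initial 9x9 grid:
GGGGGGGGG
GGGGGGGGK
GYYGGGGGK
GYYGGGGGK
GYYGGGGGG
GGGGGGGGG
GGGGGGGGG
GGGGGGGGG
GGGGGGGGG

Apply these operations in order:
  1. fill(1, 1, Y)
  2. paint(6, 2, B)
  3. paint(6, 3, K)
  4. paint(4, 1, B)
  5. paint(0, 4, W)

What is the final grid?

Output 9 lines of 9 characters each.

After op 1 fill(1,1,Y) [72 cells changed]:
YYYYYYYYY
YYYYYYYYK
YYYYYYYYK
YYYYYYYYK
YYYYYYYYY
YYYYYYYYY
YYYYYYYYY
YYYYYYYYY
YYYYYYYYY
After op 2 paint(6,2,B):
YYYYYYYYY
YYYYYYYYK
YYYYYYYYK
YYYYYYYYK
YYYYYYYYY
YYYYYYYYY
YYBYYYYYY
YYYYYYYYY
YYYYYYYYY
After op 3 paint(6,3,K):
YYYYYYYYY
YYYYYYYYK
YYYYYYYYK
YYYYYYYYK
YYYYYYYYY
YYYYYYYYY
YYBKYYYYY
YYYYYYYYY
YYYYYYYYY
After op 4 paint(4,1,B):
YYYYYYYYY
YYYYYYYYK
YYYYYYYYK
YYYYYYYYK
YBYYYYYYY
YYYYYYYYY
YYBKYYYYY
YYYYYYYYY
YYYYYYYYY
After op 5 paint(0,4,W):
YYYYWYYYY
YYYYYYYYK
YYYYYYYYK
YYYYYYYYK
YBYYYYYYY
YYYYYYYYY
YYBKYYYYY
YYYYYYYYY
YYYYYYYYY

Answer: YYYYWYYYY
YYYYYYYYK
YYYYYYYYK
YYYYYYYYK
YBYYYYYYY
YYYYYYYYY
YYBKYYYYY
YYYYYYYYY
YYYYYYYYY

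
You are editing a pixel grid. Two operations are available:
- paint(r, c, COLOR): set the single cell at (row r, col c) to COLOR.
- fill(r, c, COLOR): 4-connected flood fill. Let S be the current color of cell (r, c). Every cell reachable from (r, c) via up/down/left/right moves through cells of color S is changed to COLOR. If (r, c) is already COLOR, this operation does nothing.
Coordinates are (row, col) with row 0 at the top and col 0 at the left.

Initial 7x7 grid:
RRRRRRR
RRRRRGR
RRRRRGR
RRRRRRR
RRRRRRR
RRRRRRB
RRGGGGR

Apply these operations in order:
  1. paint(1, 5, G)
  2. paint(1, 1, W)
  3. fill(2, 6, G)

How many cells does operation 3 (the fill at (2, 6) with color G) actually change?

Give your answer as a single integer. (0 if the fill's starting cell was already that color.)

After op 1 paint(1,5,G):
RRRRRRR
RRRRRGR
RRRRRGR
RRRRRRR
RRRRRRR
RRRRRRB
RRGGGGR
After op 2 paint(1,1,W):
RRRRRRR
RWRRRGR
RRRRRGR
RRRRRRR
RRRRRRR
RRRRRRB
RRGGGGR
After op 3 fill(2,6,G) [40 cells changed]:
GGGGGGG
GWGGGGG
GGGGGGG
GGGGGGG
GGGGGGG
GGGGGGB
GGGGGGR

Answer: 40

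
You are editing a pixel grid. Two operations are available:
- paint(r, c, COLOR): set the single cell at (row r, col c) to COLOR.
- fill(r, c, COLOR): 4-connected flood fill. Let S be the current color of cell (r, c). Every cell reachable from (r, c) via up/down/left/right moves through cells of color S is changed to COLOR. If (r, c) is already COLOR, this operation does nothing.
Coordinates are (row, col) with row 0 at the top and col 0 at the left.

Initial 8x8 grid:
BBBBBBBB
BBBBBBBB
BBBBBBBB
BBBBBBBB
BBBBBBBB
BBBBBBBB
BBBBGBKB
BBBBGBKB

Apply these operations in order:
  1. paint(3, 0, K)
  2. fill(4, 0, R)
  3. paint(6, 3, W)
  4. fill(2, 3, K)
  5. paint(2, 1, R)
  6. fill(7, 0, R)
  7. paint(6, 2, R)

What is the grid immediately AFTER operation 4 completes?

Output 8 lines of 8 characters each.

Answer: KKKKKKKK
KKKKKKKK
KKKKKKKK
KKKKKKKK
KKKKKKKK
KKKKKKKK
KKKWGKKK
KKKKGKKK

Derivation:
After op 1 paint(3,0,K):
BBBBBBBB
BBBBBBBB
BBBBBBBB
KBBBBBBB
BBBBBBBB
BBBBBBBB
BBBBGBKB
BBBBGBKB
After op 2 fill(4,0,R) [59 cells changed]:
RRRRRRRR
RRRRRRRR
RRRRRRRR
KRRRRRRR
RRRRRRRR
RRRRRRRR
RRRRGRKR
RRRRGRKR
After op 3 paint(6,3,W):
RRRRRRRR
RRRRRRRR
RRRRRRRR
KRRRRRRR
RRRRRRRR
RRRRRRRR
RRRWGRKR
RRRRGRKR
After op 4 fill(2,3,K) [58 cells changed]:
KKKKKKKK
KKKKKKKK
KKKKKKKK
KKKKKKKK
KKKKKKKK
KKKKKKKK
KKKWGKKK
KKKKGKKK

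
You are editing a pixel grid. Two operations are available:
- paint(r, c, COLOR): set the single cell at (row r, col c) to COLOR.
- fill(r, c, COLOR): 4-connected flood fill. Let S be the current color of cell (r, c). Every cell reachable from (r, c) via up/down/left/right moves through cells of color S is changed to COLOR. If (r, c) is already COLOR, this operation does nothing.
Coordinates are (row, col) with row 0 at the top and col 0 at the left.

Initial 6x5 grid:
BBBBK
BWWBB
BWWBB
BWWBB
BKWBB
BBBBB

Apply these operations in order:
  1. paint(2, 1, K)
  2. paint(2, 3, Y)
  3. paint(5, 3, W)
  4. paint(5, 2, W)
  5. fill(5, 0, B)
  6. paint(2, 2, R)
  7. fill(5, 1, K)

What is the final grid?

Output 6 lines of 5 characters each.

After op 1 paint(2,1,K):
BBBBK
BWWBB
BKWBB
BWWBB
BKWBB
BBBBB
After op 2 paint(2,3,Y):
BBBBK
BWWBB
BKWYB
BWWBB
BKWBB
BBBBB
After op 3 paint(5,3,W):
BBBBK
BWWBB
BKWYB
BWWBB
BKWBB
BBBWB
After op 4 paint(5,2,W):
BBBBK
BWWBB
BKWYB
BWWBB
BKWBB
BBWWB
After op 5 fill(5,0,B) [0 cells changed]:
BBBBK
BWWBB
BKWYB
BWWBB
BKWBB
BBWWB
After op 6 paint(2,2,R):
BBBBK
BWWBB
BKRYB
BWWBB
BKWBB
BBWWB
After op 7 fill(5,1,K) [18 cells changed]:
KKKKK
KWWKK
KKRYK
KWWKK
KKWKK
KKWWK

Answer: KKKKK
KWWKK
KKRYK
KWWKK
KKWKK
KKWWK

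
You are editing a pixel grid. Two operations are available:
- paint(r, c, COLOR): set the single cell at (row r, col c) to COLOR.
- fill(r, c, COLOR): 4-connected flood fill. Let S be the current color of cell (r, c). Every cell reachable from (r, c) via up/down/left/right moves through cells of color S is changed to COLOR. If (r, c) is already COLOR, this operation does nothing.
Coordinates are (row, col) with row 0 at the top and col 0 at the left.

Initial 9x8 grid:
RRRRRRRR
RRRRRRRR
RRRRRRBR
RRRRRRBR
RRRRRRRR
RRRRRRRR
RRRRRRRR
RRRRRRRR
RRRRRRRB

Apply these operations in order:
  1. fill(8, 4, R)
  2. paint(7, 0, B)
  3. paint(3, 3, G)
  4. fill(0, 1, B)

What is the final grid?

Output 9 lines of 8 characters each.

Answer: BBBBBBBB
BBBBBBBB
BBBBBBBB
BBBGBBBB
BBBBBBBB
BBBBBBBB
BBBBBBBB
BBBBBBBB
BBBBBBBB

Derivation:
After op 1 fill(8,4,R) [0 cells changed]:
RRRRRRRR
RRRRRRRR
RRRRRRBR
RRRRRRBR
RRRRRRRR
RRRRRRRR
RRRRRRRR
RRRRRRRR
RRRRRRRB
After op 2 paint(7,0,B):
RRRRRRRR
RRRRRRRR
RRRRRRBR
RRRRRRBR
RRRRRRRR
RRRRRRRR
RRRRRRRR
BRRRRRRR
RRRRRRRB
After op 3 paint(3,3,G):
RRRRRRRR
RRRRRRRR
RRRRRRBR
RRRGRRBR
RRRRRRRR
RRRRRRRR
RRRRRRRR
BRRRRRRR
RRRRRRRB
After op 4 fill(0,1,B) [67 cells changed]:
BBBBBBBB
BBBBBBBB
BBBBBBBB
BBBGBBBB
BBBBBBBB
BBBBBBBB
BBBBBBBB
BBBBBBBB
BBBBBBBB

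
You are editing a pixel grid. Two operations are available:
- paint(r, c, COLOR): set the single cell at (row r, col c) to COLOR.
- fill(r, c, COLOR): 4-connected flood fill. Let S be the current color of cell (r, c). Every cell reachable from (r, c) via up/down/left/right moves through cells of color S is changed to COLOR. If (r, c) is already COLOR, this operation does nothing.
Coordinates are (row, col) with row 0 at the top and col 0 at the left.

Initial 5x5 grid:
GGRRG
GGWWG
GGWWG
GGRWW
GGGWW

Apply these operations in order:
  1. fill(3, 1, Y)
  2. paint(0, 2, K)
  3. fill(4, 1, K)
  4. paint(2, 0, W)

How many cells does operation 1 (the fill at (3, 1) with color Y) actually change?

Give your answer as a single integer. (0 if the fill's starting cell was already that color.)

After op 1 fill(3,1,Y) [11 cells changed]:
YYRRG
YYWWG
YYWWG
YYRWW
YYYWW

Answer: 11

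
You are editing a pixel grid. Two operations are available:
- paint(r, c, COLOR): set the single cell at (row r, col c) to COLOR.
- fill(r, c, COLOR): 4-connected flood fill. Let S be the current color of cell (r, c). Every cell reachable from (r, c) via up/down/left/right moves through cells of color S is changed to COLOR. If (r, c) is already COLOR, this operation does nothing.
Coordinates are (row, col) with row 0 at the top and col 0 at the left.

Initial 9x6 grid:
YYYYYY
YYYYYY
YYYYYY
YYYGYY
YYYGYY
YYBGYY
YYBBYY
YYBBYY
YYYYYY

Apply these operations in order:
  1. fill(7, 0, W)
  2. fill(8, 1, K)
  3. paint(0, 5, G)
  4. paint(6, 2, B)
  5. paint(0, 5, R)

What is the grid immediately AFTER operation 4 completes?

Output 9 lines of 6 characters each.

After op 1 fill(7,0,W) [46 cells changed]:
WWWWWW
WWWWWW
WWWWWW
WWWGWW
WWWGWW
WWBGWW
WWBBWW
WWBBWW
WWWWWW
After op 2 fill(8,1,K) [46 cells changed]:
KKKKKK
KKKKKK
KKKKKK
KKKGKK
KKKGKK
KKBGKK
KKBBKK
KKBBKK
KKKKKK
After op 3 paint(0,5,G):
KKKKKG
KKKKKK
KKKKKK
KKKGKK
KKKGKK
KKBGKK
KKBBKK
KKBBKK
KKKKKK
After op 4 paint(6,2,B):
KKKKKG
KKKKKK
KKKKKK
KKKGKK
KKKGKK
KKBGKK
KKBBKK
KKBBKK
KKKKKK

Answer: KKKKKG
KKKKKK
KKKKKK
KKKGKK
KKKGKK
KKBGKK
KKBBKK
KKBBKK
KKKKKK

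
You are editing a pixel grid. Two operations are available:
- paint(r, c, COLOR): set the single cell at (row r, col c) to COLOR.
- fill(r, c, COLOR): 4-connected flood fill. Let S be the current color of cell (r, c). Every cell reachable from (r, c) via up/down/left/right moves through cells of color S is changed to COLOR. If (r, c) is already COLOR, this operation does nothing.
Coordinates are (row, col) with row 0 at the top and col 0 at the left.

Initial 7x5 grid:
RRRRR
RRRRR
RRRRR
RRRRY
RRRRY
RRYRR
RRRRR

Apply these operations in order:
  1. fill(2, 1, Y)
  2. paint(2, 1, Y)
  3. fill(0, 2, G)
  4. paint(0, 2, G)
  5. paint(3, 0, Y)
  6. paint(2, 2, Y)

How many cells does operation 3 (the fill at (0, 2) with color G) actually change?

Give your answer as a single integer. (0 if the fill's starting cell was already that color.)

After op 1 fill(2,1,Y) [32 cells changed]:
YYYYY
YYYYY
YYYYY
YYYYY
YYYYY
YYYYY
YYYYY
After op 2 paint(2,1,Y):
YYYYY
YYYYY
YYYYY
YYYYY
YYYYY
YYYYY
YYYYY
After op 3 fill(0,2,G) [35 cells changed]:
GGGGG
GGGGG
GGGGG
GGGGG
GGGGG
GGGGG
GGGGG

Answer: 35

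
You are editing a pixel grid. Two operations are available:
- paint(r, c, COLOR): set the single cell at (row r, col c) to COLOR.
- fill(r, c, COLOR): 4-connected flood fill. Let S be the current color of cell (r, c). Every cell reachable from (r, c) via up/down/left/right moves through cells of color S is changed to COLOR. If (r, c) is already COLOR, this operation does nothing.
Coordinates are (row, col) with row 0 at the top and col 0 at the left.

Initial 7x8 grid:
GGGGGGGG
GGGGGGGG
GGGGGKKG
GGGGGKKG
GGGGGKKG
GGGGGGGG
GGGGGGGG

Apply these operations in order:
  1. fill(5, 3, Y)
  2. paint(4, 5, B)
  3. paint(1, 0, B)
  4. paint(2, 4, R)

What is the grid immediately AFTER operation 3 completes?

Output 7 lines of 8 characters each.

Answer: YYYYYYYY
BYYYYYYY
YYYYYKKY
YYYYYKKY
YYYYYBKY
YYYYYYYY
YYYYYYYY

Derivation:
After op 1 fill(5,3,Y) [50 cells changed]:
YYYYYYYY
YYYYYYYY
YYYYYKKY
YYYYYKKY
YYYYYKKY
YYYYYYYY
YYYYYYYY
After op 2 paint(4,5,B):
YYYYYYYY
YYYYYYYY
YYYYYKKY
YYYYYKKY
YYYYYBKY
YYYYYYYY
YYYYYYYY
After op 3 paint(1,0,B):
YYYYYYYY
BYYYYYYY
YYYYYKKY
YYYYYKKY
YYYYYBKY
YYYYYYYY
YYYYYYYY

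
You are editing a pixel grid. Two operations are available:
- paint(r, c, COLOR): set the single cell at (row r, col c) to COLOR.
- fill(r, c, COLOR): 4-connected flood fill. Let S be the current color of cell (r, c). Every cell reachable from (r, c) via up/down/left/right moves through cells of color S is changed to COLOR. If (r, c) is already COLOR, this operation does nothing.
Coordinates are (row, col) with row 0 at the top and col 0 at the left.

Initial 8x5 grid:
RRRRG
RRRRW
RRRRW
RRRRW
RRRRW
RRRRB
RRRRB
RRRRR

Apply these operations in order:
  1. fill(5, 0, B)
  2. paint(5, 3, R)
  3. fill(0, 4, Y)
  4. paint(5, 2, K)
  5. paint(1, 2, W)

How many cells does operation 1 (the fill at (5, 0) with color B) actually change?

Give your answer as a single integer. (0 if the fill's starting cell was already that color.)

Answer: 33

Derivation:
After op 1 fill(5,0,B) [33 cells changed]:
BBBBG
BBBBW
BBBBW
BBBBW
BBBBW
BBBBB
BBBBB
BBBBB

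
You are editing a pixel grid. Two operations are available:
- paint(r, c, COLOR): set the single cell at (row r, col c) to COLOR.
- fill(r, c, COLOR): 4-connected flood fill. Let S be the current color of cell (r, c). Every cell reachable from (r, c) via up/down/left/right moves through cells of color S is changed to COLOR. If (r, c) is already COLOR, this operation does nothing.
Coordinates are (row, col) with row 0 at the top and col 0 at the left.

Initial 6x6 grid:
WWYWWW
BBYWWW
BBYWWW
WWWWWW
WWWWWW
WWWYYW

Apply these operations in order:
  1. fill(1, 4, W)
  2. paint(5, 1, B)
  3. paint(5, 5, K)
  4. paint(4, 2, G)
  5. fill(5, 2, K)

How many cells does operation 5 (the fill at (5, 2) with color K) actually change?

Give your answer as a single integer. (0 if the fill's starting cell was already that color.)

After op 1 fill(1,4,W) [0 cells changed]:
WWYWWW
BBYWWW
BBYWWW
WWWWWW
WWWWWW
WWWYYW
After op 2 paint(5,1,B):
WWYWWW
BBYWWW
BBYWWW
WWWWWW
WWWWWW
WBWYYW
After op 3 paint(5,5,K):
WWYWWW
BBYWWW
BBYWWW
WWWWWW
WWWWWW
WBWYYK
After op 4 paint(4,2,G):
WWYWWW
BBYWWW
BBYWWW
WWWWWW
WWGWWW
WBWYYK
After op 5 fill(5,2,K) [1 cells changed]:
WWYWWW
BBYWWW
BBYWWW
WWWWWW
WWGWWW
WBKYYK

Answer: 1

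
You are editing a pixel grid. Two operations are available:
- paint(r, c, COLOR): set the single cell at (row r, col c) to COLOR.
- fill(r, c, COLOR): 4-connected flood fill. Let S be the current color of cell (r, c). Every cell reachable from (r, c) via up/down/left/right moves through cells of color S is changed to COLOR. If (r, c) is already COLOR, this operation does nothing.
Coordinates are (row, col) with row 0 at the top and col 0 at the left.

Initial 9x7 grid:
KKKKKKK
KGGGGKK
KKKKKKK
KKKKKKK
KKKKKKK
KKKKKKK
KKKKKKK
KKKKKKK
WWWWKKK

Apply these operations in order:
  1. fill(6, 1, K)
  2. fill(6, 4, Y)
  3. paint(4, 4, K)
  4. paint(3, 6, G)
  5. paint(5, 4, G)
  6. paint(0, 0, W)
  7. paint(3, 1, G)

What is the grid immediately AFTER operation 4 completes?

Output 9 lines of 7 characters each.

Answer: YYYYYYY
YGGGGYY
YYYYYYY
YYYYYYG
YYYYKYY
YYYYYYY
YYYYYYY
YYYYYYY
WWWWYYY

Derivation:
After op 1 fill(6,1,K) [0 cells changed]:
KKKKKKK
KGGGGKK
KKKKKKK
KKKKKKK
KKKKKKK
KKKKKKK
KKKKKKK
KKKKKKK
WWWWKKK
After op 2 fill(6,4,Y) [55 cells changed]:
YYYYYYY
YGGGGYY
YYYYYYY
YYYYYYY
YYYYYYY
YYYYYYY
YYYYYYY
YYYYYYY
WWWWYYY
After op 3 paint(4,4,K):
YYYYYYY
YGGGGYY
YYYYYYY
YYYYYYY
YYYYKYY
YYYYYYY
YYYYYYY
YYYYYYY
WWWWYYY
After op 4 paint(3,6,G):
YYYYYYY
YGGGGYY
YYYYYYY
YYYYYYG
YYYYKYY
YYYYYYY
YYYYYYY
YYYYYYY
WWWWYYY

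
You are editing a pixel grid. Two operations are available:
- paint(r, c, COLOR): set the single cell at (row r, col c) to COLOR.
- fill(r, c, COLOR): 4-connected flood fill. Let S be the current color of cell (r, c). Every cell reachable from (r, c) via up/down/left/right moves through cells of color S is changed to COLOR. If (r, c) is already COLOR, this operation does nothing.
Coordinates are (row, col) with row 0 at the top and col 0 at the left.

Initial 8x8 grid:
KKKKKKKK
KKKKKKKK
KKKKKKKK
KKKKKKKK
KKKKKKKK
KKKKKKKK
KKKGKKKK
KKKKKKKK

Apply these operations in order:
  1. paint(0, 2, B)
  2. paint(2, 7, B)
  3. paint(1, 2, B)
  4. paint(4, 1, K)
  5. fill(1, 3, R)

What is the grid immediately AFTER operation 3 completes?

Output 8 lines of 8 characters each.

Answer: KKBKKKKK
KKBKKKKK
KKKKKKKB
KKKKKKKK
KKKKKKKK
KKKKKKKK
KKKGKKKK
KKKKKKKK

Derivation:
After op 1 paint(0,2,B):
KKBKKKKK
KKKKKKKK
KKKKKKKK
KKKKKKKK
KKKKKKKK
KKKKKKKK
KKKGKKKK
KKKKKKKK
After op 2 paint(2,7,B):
KKBKKKKK
KKKKKKKK
KKKKKKKB
KKKKKKKK
KKKKKKKK
KKKKKKKK
KKKGKKKK
KKKKKKKK
After op 3 paint(1,2,B):
KKBKKKKK
KKBKKKKK
KKKKKKKB
KKKKKKKK
KKKKKKKK
KKKKKKKK
KKKGKKKK
KKKKKKKK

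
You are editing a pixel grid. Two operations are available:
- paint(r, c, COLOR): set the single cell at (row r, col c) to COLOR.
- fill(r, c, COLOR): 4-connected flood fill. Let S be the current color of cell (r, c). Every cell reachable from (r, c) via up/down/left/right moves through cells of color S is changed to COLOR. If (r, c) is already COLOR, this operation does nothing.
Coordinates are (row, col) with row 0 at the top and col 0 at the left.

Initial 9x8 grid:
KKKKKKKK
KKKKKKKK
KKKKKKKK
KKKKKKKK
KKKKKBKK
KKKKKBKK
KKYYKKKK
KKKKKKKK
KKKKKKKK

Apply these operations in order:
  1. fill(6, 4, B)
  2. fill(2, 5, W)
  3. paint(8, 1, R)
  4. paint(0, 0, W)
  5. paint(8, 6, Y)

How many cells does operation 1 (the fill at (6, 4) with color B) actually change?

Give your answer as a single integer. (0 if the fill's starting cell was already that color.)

After op 1 fill(6,4,B) [68 cells changed]:
BBBBBBBB
BBBBBBBB
BBBBBBBB
BBBBBBBB
BBBBBBBB
BBBBBBBB
BBYYBBBB
BBBBBBBB
BBBBBBBB

Answer: 68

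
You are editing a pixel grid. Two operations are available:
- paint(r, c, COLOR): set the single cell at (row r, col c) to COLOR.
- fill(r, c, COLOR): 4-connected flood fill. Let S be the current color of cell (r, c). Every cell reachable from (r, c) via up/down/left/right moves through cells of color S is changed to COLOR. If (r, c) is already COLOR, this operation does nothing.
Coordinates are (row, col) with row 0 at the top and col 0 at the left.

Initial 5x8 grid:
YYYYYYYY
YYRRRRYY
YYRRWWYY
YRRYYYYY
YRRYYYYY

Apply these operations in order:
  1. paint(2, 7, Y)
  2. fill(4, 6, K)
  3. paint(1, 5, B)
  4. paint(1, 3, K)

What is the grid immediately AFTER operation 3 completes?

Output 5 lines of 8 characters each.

Answer: KKKKKKKK
KKRRRBKK
KKRRWWKK
KRRKKKKK
KRRKKKKK

Derivation:
After op 1 paint(2,7,Y):
YYYYYYYY
YYRRRRYY
YYRRWWYY
YRRYYYYY
YRRYYYYY
After op 2 fill(4,6,K) [28 cells changed]:
KKKKKKKK
KKRRRRKK
KKRRWWKK
KRRKKKKK
KRRKKKKK
After op 3 paint(1,5,B):
KKKKKKKK
KKRRRBKK
KKRRWWKK
KRRKKKKK
KRRKKKKK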